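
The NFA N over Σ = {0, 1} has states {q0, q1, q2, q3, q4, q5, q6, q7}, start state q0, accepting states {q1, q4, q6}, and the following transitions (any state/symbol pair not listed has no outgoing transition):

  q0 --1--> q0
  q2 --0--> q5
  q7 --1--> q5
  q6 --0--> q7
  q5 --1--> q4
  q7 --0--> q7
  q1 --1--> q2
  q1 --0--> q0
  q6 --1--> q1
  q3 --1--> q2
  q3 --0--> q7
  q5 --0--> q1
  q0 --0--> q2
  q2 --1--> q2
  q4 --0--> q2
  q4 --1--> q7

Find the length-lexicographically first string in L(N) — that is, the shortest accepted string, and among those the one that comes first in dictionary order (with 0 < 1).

A breadth-first search from q0 reaches an accepting state first via the path q0 → q2 → q5 → q1 on input 000.
No string of length < 3 is accepted (BFS exhausts all shorter strings without reaching an accepting state), and 000 is the lexicographically least accepting string of length 3.

000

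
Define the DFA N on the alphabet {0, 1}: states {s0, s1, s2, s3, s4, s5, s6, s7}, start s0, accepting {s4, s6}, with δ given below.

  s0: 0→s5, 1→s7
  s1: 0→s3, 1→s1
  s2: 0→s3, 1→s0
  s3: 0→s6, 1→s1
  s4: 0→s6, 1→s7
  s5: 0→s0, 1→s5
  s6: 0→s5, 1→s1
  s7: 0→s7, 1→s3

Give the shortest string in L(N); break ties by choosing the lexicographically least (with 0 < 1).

A breadth-first search from s0 reaches an accepting state first via the path s0 → s7 → s3 → s6 on input 110.
No string of length < 3 is accepted (BFS exhausts all shorter strings without reaching an accepting state), and 110 is the lexicographically least accepting string of length 3.

110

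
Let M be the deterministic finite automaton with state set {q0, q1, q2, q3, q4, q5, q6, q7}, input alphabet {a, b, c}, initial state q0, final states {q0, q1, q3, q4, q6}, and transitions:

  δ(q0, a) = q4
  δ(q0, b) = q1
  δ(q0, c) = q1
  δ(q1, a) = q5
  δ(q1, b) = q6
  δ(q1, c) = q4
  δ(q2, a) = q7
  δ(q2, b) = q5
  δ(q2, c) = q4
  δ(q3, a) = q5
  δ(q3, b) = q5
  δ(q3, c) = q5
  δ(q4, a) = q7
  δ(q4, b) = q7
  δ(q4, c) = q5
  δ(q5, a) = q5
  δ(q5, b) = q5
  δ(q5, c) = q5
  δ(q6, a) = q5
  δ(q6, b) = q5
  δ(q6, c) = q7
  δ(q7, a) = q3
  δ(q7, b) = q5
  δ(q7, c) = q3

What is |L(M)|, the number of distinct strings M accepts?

24

The useful subgraph on states {q0, q1, q3, q4, q6, q7} is acyclic, so L(M) is finite; the longest accepting path visits 5 useful states, giving maximum string length 4.
Counting accepting paths from q0 by length: 1 of length 0, 3 of length 1, 4 of length 2, 4 of length 3, 12 of length 4. Total 24.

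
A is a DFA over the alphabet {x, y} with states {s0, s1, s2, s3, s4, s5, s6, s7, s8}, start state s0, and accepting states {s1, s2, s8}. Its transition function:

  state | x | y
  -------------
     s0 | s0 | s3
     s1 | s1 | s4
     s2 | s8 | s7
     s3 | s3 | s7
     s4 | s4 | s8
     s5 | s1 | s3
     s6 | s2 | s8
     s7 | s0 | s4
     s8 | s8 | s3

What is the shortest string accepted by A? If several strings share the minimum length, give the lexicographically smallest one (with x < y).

yyyy

A breadth-first search from s0 reaches an accepting state first via the path s0 → s3 → s7 → s4 → s8 on input yyyy.
No string of length < 4 is accepted (BFS exhausts all shorter strings without reaching an accepting state), and yyyy is the lexicographically least accepting string of length 4.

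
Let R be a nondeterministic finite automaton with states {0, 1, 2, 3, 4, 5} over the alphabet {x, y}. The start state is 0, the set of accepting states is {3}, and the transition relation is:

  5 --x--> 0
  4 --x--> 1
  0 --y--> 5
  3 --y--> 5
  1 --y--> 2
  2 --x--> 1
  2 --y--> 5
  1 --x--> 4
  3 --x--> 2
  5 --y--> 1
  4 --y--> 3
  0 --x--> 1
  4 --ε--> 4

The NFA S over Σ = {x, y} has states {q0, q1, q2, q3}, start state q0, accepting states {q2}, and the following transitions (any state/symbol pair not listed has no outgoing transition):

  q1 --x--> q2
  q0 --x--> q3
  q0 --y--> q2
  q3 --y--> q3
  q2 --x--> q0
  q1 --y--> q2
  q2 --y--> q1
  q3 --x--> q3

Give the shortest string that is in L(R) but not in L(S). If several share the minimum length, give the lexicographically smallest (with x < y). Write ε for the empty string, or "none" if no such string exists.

The string xxy is accepted by R but not by S.
No shorter string lies in the difference, and xxy is the lexicographically first length-3 string in L(R) \ L(S).

xxy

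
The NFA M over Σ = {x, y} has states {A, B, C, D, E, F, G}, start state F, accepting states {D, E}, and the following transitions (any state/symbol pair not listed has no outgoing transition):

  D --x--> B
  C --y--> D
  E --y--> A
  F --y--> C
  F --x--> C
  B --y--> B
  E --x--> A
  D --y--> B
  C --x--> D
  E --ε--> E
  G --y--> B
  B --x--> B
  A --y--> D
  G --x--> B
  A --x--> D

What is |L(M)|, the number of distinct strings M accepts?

4

The useful subgraph on states {C, D, F} is acyclic, so L(M) is finite; the longest accepting path visits 3 useful states, giving maximum string length 2.
Counting accepting paths from F by length: 4 of length 2. Total 4.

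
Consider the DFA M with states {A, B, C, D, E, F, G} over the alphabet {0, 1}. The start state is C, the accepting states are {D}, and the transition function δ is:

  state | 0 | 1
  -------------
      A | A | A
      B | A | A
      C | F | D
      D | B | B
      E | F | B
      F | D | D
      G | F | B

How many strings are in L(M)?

3

The useful subgraph on states {C, D, F} is acyclic, so L(M) is finite; the longest accepting path visits 3 useful states, giving maximum string length 2.
Counting accepting paths from C by length: 1 of length 1, 2 of length 2. Total 3.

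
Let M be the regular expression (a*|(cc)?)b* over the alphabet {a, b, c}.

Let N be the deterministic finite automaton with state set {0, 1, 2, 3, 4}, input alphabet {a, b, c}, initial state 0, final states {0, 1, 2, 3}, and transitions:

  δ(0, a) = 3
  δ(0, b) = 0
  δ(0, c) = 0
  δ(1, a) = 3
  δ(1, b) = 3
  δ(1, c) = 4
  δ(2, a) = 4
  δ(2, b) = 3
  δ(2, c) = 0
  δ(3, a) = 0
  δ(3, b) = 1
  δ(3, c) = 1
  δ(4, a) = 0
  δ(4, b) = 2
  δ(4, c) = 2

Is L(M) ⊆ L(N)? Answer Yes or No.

Yes

Converting the expression M to a DFA (subset construction, then merging equivalent states) gives the minimal DFA with states {m0, m1, m2, m3, m4}, start state m0, accepting states {m0, m1, m2} and transitions m0: a→m1, b→m2, c→m3; m1: a→m1, b→m2, c→m4; m2: a→m4, b→m2, c→m4; m3: a→m4, b→m4, c→m2; m4: a→m4, b→m4, c→m4.
Exploring the product automaton M × N from the start pair (m0, 0), following both machines on each input symbol, reaches 12 state pairs: (m0, 0), (m1, 3), (m2, 0), (m3, 0), (m1, 0), (m2, 1), (m4, 1), (m4, 3), (m4, 0), (m2, 3), (m4, 4), (m4, 2).
M accepts in {m0, m1, m2} and N accepts in {0, 1, 2, 3}. The reachable pairs whose M-component is accepting are (m0, 0), (m1, 3), (m2, 0), (m1, 0), (m2, 1), (m2, 3); in each of them the N-component is accepting too, so the product for L(M) \ L(N) (M-component accepting, N-component rejecting) has no reachable accepting pair and the difference is empty.
Hence every string in L(M) is also in L(N).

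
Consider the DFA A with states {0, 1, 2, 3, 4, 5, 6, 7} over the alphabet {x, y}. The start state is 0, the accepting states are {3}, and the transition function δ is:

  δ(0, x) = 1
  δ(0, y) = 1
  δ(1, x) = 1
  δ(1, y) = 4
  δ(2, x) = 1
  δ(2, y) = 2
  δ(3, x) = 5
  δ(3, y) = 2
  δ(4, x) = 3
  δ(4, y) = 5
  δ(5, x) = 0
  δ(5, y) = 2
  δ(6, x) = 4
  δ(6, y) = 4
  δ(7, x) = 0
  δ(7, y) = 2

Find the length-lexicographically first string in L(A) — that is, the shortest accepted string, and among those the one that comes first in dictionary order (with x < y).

xyx

A breadth-first search from 0 reaches an accepting state first via the path 0 → 1 → 4 → 3 on input xyx.
No string of length < 3 is accepted (BFS exhausts all shorter strings without reaching an accepting state), and xyx is the lexicographically least accepting string of length 3.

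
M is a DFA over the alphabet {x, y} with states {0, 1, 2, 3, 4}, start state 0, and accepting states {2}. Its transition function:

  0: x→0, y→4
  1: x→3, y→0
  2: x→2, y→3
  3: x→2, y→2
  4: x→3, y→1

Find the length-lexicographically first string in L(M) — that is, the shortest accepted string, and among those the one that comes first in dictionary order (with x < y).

yxx

A breadth-first search from 0 reaches an accepting state first via the path 0 → 4 → 3 → 2 on input yxx.
No string of length < 3 is accepted (BFS exhausts all shorter strings without reaching an accepting state), and yxx is the lexicographically least accepting string of length 3.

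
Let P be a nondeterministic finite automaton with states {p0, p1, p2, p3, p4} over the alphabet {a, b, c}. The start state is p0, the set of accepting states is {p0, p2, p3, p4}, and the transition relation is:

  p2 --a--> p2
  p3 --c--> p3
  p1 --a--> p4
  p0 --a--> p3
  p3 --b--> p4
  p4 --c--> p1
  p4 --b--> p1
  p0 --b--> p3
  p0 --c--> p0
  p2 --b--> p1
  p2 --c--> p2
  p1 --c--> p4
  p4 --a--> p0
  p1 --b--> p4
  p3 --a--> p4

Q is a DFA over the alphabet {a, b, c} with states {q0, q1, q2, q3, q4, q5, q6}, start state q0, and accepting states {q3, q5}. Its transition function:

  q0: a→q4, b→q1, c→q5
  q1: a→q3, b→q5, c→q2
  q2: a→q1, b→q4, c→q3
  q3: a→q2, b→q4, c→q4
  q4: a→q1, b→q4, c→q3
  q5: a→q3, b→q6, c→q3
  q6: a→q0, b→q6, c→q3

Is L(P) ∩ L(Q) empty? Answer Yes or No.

No

The string c is accepted by both P and Q.
Hence L(P) ∩ L(Q) ≠ ∅.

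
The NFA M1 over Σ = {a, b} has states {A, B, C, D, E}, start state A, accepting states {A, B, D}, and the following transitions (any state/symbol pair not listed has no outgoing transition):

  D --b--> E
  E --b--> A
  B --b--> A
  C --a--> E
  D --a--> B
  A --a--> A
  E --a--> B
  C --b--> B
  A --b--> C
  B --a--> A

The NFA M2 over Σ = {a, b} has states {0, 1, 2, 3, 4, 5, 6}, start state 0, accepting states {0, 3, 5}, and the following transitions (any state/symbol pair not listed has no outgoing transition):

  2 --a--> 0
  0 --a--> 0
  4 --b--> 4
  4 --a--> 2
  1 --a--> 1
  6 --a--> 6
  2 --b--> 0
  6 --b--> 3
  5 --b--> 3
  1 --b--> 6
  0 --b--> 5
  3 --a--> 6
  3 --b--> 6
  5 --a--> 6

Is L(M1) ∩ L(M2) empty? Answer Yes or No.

No

The empty string ε is accepted by both M1 and M2.
Hence L(M1) ∩ L(M2) ≠ ∅.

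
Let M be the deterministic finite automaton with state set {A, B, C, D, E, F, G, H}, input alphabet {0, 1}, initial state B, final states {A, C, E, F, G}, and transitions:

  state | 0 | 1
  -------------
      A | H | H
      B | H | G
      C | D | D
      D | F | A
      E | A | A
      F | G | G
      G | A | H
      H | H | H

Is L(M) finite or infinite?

The useful states (reachable from B and able to reach an accepting state) are {A, B, G}.
Restricted to these states the transition graph has no cycle, so every accepting path has bounded length and L is finite.

finite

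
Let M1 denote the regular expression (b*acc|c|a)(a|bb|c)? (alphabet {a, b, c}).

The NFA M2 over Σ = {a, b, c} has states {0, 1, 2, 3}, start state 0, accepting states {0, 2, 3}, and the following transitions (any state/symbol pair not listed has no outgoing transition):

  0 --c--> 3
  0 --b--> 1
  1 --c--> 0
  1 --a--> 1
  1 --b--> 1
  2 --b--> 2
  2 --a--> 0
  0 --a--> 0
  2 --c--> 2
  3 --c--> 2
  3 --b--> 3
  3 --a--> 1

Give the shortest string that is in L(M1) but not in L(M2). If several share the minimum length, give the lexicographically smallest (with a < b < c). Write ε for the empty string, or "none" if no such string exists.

The string ca is accepted by M1 but not by M2.
No shorter string lies in the difference, and ca is the lexicographically first length-2 string in L(M1) \ L(M2).

ca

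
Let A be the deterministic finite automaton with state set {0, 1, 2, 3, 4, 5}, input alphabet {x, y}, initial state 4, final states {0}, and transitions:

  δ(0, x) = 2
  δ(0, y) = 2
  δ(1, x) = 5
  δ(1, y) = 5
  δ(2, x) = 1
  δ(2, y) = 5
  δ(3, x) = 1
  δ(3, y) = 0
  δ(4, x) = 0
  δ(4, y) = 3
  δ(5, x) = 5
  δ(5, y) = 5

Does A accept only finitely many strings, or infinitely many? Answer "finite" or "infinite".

finite

The useful states (reachable from 4 and able to reach an accepting state) are {0, 3, 4}.
Restricted to these states the transition graph has no cycle, so every accepting path has bounded length and L is finite.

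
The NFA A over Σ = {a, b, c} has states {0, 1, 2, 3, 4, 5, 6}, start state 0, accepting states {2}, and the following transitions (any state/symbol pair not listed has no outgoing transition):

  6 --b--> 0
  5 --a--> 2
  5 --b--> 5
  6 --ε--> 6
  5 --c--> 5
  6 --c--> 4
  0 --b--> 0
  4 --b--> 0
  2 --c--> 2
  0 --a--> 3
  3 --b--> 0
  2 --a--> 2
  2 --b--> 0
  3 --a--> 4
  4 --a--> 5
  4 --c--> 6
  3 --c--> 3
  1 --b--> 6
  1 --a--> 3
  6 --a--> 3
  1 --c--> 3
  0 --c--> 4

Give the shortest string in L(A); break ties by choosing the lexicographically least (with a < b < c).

caa

A breadth-first search from 0 reaches an accepting state first via the path 0 → 4 → 5 → 2 on input caa.
No string of length < 3 is accepted (BFS exhausts all shorter strings without reaching an accepting state), and caa is the lexicographically least accepting string of length 3.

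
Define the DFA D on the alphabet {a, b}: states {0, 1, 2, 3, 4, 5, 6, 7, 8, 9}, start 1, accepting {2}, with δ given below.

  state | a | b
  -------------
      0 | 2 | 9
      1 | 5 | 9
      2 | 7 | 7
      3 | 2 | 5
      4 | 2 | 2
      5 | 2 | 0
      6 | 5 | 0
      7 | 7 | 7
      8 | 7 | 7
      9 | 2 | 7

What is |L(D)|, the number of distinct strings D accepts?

4

The useful subgraph on states {0, 1, 2, 5, 9} is acyclic, so L(D) is finite; the longest accepting path visits 5 useful states, giving maximum string length 4.
Counting accepting paths from 1 by length: 2 of length 2, 1 of length 3, 1 of length 4. Total 4.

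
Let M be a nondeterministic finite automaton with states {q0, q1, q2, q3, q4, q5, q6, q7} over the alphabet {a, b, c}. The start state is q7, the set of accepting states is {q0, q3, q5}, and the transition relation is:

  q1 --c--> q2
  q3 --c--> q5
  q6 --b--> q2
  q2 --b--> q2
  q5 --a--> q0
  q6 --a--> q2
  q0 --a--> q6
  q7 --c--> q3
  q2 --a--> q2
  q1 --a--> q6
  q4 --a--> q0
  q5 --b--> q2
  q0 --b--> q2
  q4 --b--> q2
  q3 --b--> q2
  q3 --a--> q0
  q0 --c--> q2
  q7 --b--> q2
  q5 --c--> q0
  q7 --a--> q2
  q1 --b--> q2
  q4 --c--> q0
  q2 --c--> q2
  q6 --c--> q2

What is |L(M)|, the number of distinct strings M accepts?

The useful subgraph on states {q0, q3, q5, q7} is acyclic, so L(M) is finite; the longest accepting path visits 4 useful states, giving maximum string length 3.
Counting accepting paths from q7 by length: 1 of length 1, 2 of length 2, 2 of length 3. Total 5.

5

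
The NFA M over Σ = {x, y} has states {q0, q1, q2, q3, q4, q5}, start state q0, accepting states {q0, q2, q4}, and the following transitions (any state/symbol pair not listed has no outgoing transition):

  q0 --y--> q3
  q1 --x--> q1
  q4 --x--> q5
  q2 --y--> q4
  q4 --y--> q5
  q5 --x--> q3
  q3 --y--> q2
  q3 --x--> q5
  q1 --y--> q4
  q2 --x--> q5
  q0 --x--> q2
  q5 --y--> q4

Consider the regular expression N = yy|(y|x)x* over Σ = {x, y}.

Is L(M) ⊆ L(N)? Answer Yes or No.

No

The empty string ε is in L(M) but not in L(N).
So L(M) ⊄ L(N).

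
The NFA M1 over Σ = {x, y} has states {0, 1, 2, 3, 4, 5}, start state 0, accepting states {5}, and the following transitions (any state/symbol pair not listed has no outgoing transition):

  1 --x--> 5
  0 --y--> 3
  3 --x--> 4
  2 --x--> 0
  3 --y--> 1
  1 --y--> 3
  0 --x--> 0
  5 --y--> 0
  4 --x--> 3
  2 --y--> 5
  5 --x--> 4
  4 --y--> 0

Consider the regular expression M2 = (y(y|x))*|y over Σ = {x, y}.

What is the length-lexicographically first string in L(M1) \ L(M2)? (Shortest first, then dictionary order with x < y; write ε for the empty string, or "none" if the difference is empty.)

yyx

The string yyx is accepted by M1 but not by M2.
No shorter string lies in the difference, and yyx is the lexicographically first length-3 string in L(M1) \ L(M2).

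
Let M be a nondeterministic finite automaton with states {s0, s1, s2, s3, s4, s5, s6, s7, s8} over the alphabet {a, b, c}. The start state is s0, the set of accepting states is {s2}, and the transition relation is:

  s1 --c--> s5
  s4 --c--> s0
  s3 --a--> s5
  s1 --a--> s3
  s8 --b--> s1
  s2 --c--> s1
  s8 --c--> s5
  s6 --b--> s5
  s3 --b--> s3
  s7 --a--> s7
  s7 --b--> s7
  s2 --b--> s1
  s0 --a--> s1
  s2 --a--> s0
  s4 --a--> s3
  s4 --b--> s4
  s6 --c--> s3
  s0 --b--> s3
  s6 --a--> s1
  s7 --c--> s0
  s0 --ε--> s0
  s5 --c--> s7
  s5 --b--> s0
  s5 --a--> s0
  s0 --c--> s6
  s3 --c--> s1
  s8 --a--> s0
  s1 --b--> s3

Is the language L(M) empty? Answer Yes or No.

Yes

The states reachable from the start state are {s0, s1, s3, s5, s6, s7}.
None of the accepting states {s2} is reachable, so no string is accepted and L(M) = ∅.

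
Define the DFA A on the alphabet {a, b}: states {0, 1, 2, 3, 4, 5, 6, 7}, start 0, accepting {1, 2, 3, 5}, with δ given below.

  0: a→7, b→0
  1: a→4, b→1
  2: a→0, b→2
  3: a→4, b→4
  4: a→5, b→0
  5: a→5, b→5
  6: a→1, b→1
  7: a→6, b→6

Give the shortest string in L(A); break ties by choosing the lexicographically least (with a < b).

aaa

A breadth-first search from 0 reaches an accepting state first via the path 0 → 7 → 6 → 1 on input aaa.
No string of length < 3 is accepted (BFS exhausts all shorter strings without reaching an accepting state), and aaa is the lexicographically least accepting string of length 3.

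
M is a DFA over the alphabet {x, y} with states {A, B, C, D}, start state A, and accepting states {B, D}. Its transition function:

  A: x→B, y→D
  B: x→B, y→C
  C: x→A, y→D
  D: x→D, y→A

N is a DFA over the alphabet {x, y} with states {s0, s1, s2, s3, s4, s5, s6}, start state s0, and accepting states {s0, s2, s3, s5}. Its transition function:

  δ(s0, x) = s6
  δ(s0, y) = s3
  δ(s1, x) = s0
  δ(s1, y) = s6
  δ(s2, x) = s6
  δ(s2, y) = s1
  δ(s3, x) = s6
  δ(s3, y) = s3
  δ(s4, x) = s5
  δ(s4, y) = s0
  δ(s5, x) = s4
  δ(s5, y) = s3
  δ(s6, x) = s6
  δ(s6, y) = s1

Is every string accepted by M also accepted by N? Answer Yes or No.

No

The string x is in L(M) but not in L(N).
So L(M) ⊄ L(N).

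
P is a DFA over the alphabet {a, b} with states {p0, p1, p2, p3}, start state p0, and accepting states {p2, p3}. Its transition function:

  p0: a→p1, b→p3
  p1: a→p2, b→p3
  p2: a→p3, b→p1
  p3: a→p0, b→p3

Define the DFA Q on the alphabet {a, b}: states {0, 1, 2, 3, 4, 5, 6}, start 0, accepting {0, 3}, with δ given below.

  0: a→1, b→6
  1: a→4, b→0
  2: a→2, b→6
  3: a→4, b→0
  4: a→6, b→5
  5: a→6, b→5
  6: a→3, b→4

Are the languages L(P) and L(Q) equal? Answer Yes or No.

No

The string b is accepted by P but rejected by Q.
So L(P) ≠ L(Q).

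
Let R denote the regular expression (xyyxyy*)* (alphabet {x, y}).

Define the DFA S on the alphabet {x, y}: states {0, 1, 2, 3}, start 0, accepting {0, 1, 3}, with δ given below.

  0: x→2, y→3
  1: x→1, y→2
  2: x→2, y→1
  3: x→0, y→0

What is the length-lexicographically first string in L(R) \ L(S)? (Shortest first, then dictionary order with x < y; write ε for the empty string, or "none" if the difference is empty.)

xyyxyy

The string xyyxyy is accepted by R but not by S.
No shorter string lies in the difference, and xyyxyy is the lexicographically first length-6 string in L(R) \ L(S).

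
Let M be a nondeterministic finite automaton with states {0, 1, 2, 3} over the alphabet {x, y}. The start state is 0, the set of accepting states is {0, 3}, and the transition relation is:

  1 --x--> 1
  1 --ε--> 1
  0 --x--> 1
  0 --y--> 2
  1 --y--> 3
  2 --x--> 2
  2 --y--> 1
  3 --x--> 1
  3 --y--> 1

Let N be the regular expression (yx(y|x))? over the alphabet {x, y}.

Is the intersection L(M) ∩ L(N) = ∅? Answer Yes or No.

No

The empty string ε is accepted by both M and N.
Hence L(M) ∩ L(N) ≠ ∅.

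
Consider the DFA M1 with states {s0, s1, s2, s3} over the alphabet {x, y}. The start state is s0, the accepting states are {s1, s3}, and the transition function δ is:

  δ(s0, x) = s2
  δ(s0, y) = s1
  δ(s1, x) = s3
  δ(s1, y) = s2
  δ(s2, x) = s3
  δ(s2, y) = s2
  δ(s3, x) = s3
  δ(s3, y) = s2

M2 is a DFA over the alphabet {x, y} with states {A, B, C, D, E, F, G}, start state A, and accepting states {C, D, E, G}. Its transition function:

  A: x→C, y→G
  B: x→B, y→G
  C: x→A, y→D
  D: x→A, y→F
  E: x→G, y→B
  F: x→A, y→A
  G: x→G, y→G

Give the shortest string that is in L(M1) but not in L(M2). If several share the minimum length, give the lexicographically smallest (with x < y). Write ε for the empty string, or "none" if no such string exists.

xx

The string xx is accepted by M1 but not by M2.
No shorter string lies in the difference, and xx is the lexicographically first length-2 string in L(M1) \ L(M2).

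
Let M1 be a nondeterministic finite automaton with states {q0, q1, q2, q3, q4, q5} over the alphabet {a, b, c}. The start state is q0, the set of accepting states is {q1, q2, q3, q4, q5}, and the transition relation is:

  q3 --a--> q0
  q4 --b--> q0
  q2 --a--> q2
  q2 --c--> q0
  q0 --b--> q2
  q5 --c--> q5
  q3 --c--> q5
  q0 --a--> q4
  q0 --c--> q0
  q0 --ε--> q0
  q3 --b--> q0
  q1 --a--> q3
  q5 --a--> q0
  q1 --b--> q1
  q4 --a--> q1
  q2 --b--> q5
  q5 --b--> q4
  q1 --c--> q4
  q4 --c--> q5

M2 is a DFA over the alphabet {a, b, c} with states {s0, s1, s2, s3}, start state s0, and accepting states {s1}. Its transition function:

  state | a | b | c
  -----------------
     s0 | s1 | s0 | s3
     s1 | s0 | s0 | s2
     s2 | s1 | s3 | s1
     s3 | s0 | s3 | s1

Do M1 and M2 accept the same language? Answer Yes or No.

The string b is accepted by M1 but rejected by M2.
So L(M1) ≠ L(M2).

No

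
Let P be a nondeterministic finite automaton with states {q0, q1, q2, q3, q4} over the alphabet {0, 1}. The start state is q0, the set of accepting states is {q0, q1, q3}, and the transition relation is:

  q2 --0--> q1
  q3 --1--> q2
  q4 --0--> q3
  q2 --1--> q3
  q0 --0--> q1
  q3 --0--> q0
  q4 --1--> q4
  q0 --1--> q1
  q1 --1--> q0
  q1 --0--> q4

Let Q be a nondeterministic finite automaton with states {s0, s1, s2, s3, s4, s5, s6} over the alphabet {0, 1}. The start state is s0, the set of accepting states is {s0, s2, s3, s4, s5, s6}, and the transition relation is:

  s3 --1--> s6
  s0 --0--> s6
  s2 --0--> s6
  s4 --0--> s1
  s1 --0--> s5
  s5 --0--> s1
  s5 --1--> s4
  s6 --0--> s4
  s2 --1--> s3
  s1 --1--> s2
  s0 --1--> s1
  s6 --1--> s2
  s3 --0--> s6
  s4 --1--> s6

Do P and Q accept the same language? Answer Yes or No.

No

The string 1 is accepted by P but rejected by Q.
So L(P) ≠ L(Q).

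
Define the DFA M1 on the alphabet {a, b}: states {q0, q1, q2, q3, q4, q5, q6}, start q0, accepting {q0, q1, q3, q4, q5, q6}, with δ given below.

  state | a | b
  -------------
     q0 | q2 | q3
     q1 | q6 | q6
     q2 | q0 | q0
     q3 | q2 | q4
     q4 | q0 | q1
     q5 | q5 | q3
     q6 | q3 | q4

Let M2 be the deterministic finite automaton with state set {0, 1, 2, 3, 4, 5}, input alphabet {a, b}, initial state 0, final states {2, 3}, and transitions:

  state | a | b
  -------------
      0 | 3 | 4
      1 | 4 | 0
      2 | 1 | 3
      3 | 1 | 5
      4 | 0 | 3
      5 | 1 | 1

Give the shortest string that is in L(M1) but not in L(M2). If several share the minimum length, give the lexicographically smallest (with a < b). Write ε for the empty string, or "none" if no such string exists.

The empty string ε is accepted by M1 but not by M2.
Since ε is the unique shortest string, it is the required witness.

ε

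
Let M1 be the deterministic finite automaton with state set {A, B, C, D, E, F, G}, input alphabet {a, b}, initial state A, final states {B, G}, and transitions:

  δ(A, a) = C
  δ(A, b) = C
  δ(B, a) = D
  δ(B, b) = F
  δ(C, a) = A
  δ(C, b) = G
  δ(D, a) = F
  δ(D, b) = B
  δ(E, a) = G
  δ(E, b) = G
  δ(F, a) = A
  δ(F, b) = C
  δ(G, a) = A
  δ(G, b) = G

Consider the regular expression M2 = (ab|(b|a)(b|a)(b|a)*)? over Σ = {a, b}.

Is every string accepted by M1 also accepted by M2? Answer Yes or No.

Yes

Converting the expression M2 to a DFA (subset construction, then merging equivalent states) gives the minimal DFA with states {r0, r1, r2}, start state r0, accepting states {r0, r2} and transitions r0: a→r1, b→r1; r1: a→r2, b→r2; r2: a→r2, b→r2.
Exploring the product automaton M1 × M2 from the start pair (A, r0), following both machines on each input symbol, reaches 5 state pairs: (A, r0), (C, r1), (A, r2), (G, r2), (C, r2).
M1 accepts in {B, G} and M2 accepts in {r0, r2}. The reachable pairs whose M1-component is accepting are (G, r2); in each of them the M2-component is accepting too, so the product for L(M1) \ L(M2) (M1-component accepting, M2-component rejecting) has no reachable accepting pair and the difference is empty.
Hence every string in L(M1) is also in L(M2).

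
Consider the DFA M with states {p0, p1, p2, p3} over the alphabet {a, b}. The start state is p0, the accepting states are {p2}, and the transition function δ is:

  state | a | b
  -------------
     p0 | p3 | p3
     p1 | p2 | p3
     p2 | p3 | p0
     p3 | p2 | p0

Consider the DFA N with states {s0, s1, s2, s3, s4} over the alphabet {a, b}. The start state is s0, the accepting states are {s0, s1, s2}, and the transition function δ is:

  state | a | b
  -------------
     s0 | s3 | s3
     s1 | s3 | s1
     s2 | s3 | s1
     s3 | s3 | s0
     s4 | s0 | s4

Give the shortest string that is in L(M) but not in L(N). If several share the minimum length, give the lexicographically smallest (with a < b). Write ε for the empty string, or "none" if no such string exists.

aa

The string aa is accepted by M but not by N.
No shorter string lies in the difference, and aa is the lexicographically first length-2 string in L(M) \ L(N).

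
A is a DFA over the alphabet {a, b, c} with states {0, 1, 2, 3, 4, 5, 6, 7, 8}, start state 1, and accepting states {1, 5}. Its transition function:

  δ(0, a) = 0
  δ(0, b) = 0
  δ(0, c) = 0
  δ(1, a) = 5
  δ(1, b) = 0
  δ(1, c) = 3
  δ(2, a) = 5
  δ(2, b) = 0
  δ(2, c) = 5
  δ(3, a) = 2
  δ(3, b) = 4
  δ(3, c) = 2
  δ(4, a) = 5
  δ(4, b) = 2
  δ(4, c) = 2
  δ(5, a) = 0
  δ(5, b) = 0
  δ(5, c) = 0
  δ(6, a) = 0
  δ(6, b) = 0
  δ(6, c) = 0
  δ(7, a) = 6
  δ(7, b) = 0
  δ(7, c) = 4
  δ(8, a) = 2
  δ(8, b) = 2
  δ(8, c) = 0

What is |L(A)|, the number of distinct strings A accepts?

11

The useful subgraph on states {1, 2, 3, 4, 5} is acyclic, so L(A) is finite; the longest accepting path visits 5 useful states, giving maximum string length 4.
Counting accepting paths from 1 by length: 1 of length 0, 1 of length 1, 5 of length 3, 4 of length 4. Total 11.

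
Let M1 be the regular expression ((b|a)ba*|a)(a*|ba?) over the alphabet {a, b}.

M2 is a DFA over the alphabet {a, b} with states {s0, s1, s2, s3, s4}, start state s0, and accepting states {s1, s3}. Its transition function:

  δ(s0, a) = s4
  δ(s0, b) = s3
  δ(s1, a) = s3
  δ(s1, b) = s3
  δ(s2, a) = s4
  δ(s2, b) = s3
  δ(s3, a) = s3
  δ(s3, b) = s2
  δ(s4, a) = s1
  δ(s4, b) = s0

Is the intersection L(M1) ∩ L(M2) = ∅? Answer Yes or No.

No

The string aa is accepted by both M1 and M2.
Hence L(M1) ∩ L(M2) ≠ ∅.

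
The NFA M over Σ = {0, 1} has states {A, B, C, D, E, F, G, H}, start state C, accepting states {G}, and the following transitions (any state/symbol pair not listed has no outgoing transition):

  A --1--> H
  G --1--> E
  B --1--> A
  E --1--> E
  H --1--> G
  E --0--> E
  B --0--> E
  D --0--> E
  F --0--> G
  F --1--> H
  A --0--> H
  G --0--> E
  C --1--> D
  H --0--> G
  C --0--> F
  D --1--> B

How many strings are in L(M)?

7

The useful subgraph on states {A, B, C, D, F, G, H} is acyclic, so L(M) is finite; the longest accepting path visits 6 useful states, giving maximum string length 5.
Counting accepting paths from C by length: 1 of length 2, 2 of length 3, 4 of length 5. Total 7.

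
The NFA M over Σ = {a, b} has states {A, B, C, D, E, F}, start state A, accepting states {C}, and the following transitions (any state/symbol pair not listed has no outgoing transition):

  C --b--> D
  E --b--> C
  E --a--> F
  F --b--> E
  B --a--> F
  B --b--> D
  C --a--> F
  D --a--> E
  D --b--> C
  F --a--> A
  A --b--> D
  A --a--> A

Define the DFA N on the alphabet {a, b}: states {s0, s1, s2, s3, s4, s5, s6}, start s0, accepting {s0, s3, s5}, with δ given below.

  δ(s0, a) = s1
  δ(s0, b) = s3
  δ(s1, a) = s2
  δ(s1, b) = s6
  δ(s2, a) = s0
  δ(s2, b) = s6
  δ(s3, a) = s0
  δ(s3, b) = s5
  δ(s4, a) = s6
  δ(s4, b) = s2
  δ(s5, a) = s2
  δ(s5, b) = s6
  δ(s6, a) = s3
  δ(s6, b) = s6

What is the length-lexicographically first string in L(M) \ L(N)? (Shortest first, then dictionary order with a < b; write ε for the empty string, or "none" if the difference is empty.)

abb

The string abb is accepted by M but not by N.
No shorter string lies in the difference, and abb is the lexicographically first length-3 string in L(M) \ L(N).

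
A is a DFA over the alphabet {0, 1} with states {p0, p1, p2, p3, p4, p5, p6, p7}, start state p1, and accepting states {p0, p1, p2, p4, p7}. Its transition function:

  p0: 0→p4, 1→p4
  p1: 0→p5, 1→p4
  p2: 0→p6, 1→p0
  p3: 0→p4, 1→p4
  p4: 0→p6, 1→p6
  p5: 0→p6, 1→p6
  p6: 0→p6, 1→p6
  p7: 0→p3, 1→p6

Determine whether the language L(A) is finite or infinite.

finite

The useful states (reachable from p1 and able to reach an accepting state) are {p1, p4}.
Restricted to these states the transition graph has no cycle, so every accepting path has bounded length and L is finite.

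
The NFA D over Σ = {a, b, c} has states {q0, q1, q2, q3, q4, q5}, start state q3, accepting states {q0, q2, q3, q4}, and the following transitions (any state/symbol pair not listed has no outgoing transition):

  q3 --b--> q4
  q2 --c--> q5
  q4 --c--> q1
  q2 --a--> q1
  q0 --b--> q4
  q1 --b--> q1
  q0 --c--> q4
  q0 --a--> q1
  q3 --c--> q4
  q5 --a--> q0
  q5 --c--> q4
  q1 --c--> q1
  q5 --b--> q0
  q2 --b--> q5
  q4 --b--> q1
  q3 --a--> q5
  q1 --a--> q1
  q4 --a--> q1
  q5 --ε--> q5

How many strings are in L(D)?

10

The useful subgraph on states {q0, q3, q4, q5} is acyclic, so L(D) is finite; the longest accepting path visits 4 useful states, giving maximum string length 3.
Counting accepting paths from q3 by length: 1 of length 0, 2 of length 1, 3 of length 2, 4 of length 3. Total 10.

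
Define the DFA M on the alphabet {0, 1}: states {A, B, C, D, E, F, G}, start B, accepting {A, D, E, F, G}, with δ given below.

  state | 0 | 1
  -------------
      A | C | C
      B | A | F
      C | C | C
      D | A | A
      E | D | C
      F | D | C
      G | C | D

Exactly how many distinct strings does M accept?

5

The useful subgraph on states {A, B, D, F} is acyclic, so L(M) is finite; the longest accepting path visits 4 useful states, giving maximum string length 3.
Counting accepting paths from B by length: 2 of length 1, 1 of length 2, 2 of length 3. Total 5.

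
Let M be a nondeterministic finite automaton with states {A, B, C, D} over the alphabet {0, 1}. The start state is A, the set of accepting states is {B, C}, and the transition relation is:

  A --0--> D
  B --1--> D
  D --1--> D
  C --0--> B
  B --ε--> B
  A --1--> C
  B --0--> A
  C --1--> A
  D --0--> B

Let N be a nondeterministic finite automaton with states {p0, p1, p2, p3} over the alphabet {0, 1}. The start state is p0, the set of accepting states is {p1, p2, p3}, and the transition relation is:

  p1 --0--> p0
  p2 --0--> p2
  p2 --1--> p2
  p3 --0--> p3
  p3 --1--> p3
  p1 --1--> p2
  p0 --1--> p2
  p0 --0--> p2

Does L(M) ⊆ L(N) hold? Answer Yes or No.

Exploring the product automaton M × N from the start pair (A, p0), following both machines on each input symbol, reaches 5 state pairs: (A, p0), (D, p2), (C, p2), (B, p2), (A, p2).
M accepts in {B, C} and N accepts in {p1, p2, p3}. The reachable pairs whose M-component is accepting are (C, p2), (B, p2); in each of them the N-component is accepting too, so the product for L(M) \ L(N) (M-component accepting, N-component rejecting) has no reachable accepting pair and the difference is empty.
Hence every string in L(M) is also in L(N).

Yes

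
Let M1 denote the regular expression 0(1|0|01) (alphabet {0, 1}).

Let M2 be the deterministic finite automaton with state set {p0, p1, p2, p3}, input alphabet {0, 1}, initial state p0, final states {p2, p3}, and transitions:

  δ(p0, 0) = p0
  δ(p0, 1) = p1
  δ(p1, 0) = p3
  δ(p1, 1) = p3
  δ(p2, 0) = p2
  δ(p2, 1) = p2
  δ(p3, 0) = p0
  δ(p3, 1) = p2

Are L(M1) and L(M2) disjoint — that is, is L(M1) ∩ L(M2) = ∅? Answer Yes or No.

Converting the expression M1 to a DFA (subset construction, then merging equivalent states) gives the minimal DFA with states {r0, r1, r2, r3, r4}, start state r0, accepting states {r3, r4} and transitions r0: 0→r1, 1→r2; r1: 0→r3, 1→r4; r2: 0→r2, 1→r2; r3: 0→r2, 1→r4; r4: 0→r2, 1→r2.
Exploring the product automaton M1 × M2 from the start pair (r0, p0), following both machines on each input symbol, reaches 8 state pairs: (r0, p0), (r1, p0), (r2, p1), (r3, p0), (r4, p1), (r2, p3), (r2, p0), (r2, p2).
M1 accepts in {r3, r4} and M2 accepts in {p2, p3}; no reachable pair has both components accepting, so no string drives both machines to acceptance simultaneously and L(M1) ∩ L(M2) = ∅.
So no string is accepted by both, and the intersection is empty.

Yes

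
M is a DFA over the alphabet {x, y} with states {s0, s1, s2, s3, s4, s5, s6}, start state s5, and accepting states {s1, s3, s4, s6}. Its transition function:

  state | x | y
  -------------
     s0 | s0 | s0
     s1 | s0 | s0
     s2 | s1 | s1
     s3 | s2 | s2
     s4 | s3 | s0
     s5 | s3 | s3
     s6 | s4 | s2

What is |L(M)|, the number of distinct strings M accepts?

10

The useful subgraph on states {s1, s2, s3, s5} is acyclic, so L(M) is finite; the longest accepting path visits 4 useful states, giving maximum string length 3.
Counting accepting paths from s5 by length: 2 of length 1, 8 of length 3. Total 10.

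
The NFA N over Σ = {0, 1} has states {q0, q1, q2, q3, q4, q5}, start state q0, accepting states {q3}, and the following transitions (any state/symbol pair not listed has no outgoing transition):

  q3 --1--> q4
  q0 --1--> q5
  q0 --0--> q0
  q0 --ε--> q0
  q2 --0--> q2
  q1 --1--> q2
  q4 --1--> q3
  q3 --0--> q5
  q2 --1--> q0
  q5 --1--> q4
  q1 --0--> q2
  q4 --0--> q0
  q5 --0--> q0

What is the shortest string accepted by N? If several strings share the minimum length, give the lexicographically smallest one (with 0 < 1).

A breadth-first search from q0 reaches an accepting state first via the path q0 → q5 → q4 → q3 on input 111.
No string of length < 3 is accepted (BFS exhausts all shorter strings without reaching an accepting state), and 111 is the lexicographically least accepting string of length 3.

111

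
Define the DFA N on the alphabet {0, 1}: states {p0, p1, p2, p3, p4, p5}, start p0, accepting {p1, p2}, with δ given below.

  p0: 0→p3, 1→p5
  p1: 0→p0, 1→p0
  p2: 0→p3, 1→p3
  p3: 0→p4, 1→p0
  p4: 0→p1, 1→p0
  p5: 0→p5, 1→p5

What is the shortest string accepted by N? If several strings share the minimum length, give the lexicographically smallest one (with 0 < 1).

000

A breadth-first search from p0 reaches an accepting state first via the path p0 → p3 → p4 → p1 on input 000.
No string of length < 3 is accepted (BFS exhausts all shorter strings without reaching an accepting state), and 000 is the lexicographically least accepting string of length 3.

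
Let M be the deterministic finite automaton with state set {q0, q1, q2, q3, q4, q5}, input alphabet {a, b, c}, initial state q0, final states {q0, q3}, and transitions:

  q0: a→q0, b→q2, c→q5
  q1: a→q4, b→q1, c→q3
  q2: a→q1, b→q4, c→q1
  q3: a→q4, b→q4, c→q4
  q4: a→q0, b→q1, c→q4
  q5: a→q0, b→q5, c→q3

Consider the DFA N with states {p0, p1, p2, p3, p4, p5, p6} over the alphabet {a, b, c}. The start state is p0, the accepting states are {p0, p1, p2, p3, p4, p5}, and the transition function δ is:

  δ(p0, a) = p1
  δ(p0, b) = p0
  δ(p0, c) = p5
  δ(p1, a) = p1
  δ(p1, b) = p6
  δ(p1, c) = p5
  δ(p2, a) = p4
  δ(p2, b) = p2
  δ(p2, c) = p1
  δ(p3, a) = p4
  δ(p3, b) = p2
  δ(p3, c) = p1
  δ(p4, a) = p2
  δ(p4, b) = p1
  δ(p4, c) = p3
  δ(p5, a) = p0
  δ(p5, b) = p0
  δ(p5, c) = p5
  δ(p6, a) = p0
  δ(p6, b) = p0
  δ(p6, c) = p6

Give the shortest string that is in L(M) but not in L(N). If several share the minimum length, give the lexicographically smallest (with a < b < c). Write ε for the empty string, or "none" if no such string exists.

The string abcc is accepted by M but not by N.
No shorter string lies in the difference, and abcc is the lexicographically first length-4 string in L(M) \ L(N).

abcc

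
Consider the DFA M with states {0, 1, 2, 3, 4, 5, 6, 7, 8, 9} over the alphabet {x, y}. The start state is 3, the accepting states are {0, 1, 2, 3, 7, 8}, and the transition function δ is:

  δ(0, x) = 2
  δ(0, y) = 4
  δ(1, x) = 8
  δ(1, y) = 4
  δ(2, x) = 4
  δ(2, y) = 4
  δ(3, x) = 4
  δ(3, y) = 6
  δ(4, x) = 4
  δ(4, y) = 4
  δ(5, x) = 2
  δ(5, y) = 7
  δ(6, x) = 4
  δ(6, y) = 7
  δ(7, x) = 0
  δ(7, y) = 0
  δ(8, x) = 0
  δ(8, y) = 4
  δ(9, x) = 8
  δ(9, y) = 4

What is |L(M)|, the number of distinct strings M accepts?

The useful subgraph on states {0, 2, 3, 6, 7} is acyclic, so L(M) is finite; the longest accepting path visits 5 useful states, giving maximum string length 4.
Counting accepting paths from 3 by length: 1 of length 0, 1 of length 2, 2 of length 3, 2 of length 4. Total 6.

6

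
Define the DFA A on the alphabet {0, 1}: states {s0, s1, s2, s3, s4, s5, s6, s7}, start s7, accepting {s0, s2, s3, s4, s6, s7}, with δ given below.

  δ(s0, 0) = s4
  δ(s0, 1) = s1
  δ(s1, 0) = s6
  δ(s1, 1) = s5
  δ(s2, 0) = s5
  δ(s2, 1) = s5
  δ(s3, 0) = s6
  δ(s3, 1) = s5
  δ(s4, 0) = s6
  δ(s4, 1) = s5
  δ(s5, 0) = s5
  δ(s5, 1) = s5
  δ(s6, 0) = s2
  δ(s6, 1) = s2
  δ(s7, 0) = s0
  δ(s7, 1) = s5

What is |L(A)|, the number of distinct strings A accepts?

The useful subgraph on states {s0, s1, s2, s4, s6, s7} is acyclic, so L(A) is finite; the longest accepting path visits 5 useful states, giving maximum string length 4.
Counting accepting paths from s7 by length: 1 of length 0, 1 of length 1, 1 of length 2, 2 of length 3, 4 of length 4. Total 9.

9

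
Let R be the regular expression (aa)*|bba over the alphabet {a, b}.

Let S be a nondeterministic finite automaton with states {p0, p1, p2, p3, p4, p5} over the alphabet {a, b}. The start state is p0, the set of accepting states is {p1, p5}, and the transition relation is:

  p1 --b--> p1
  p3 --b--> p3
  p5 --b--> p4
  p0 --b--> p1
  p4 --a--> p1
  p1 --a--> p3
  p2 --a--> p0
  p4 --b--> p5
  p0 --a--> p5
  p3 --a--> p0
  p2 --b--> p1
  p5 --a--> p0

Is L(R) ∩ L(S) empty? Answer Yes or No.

Yes

Converting the expression R to a DFA (subset construction, then merging equivalent states) gives the minimal DFA with states {r0, r1, r2, r3, r4, r5, r6}, start state r0, accepting states {r0, r3, r6} and transitions r0: a→r1, b→r2; r1: a→r3, b→r4; r2: a→r4, b→r5; r3: a→r1, b→r4; r4: a→r4, b→r4; r5: a→r6, b→r4; r6: a→r4, b→r4.
Exploring the product automaton R × S from the start pair (r0, p0), following both machines on each input symbol, reaches 11 state pairs: (r0, p0), (r1, p5), (r2, p1), (r3, p0), (r4, p4), (r4, p3), (r5, p1), (r4, p1), (r4, p5), (r4, p0), (r6, p3).
R accepts in {r0, r3, r6} and S accepts in {p1, p5}; no reachable pair has both components accepting, so no string drives both machines to acceptance simultaneously and L(R) ∩ L(S) = ∅.
So no string is accepted by both, and the intersection is empty.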